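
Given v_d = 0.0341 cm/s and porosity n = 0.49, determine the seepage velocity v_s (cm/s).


Using v_s = v_d / n
v_s = 0.0341 / 0.49
v_s = 0.06959 cm/s


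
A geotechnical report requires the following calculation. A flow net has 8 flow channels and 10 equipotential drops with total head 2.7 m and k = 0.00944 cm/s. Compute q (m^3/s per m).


Result: 0.0002039 m^3/s per m

Derivation:
Convert k to m/s for unit consistency with H:
k = 0.00944 cm/s = 0.00944 / 100 m/s = 9.44e-05 m/s
Using q = k * H * Nf / Nd
Nf / Nd = 8 / 10 = 0.8
q = 9.44e-05 * 2.7 * 0.8
q = 0.0002039 m^3/s per m


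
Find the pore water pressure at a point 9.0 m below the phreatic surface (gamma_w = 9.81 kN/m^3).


Result: 88.29 kPa

Derivation:
Using u = gamma_w * h_w
u = 9.81 * 9.0
u = 88.29 kPa


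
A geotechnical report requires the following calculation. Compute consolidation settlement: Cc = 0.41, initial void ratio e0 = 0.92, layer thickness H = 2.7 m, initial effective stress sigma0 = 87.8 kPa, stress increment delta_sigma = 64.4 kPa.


Using Sc = Cc * H / (1 + e0) * log10((sigma0 + delta_sigma) / sigma0)
Stress ratio = (87.8 + 64.4) / 87.8 = 1.73349
log10(1.73349) = 0.23892
Cc * H / (1 + e0) = 0.41 * 2.7 / (1 + 0.92) = 0.576562
Sc = 0.576562 * 0.23892
Sc = 0.1378 m


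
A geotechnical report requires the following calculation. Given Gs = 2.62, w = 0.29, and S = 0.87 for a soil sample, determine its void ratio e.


Using the relation e = Gs * w / S
e = 2.62 * 0.29 / 0.87
e = 0.8733


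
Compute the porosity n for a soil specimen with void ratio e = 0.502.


Result: 0.3342

Derivation:
Using the relation n = e / (1 + e)
n = 0.502 / (1 + 0.502)
n = 0.502 / 1.502
n = 0.3342


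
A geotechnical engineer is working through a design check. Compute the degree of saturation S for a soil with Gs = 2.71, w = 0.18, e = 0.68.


Using S = Gs * w / e
S = 2.71 * 0.18 / 0.68
S = 0.7174


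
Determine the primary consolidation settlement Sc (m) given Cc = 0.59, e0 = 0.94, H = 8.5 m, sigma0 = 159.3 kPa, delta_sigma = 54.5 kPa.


Using Sc = Cc * H / (1 + e0) * log10((sigma0 + delta_sigma) / sigma0)
Stress ratio = (159.3 + 54.5) / 159.3 = 1.34212
log10(1.34212) = 0.127792
Cc * H / (1 + e0) = 0.59 * 8.5 / (1 + 0.94) = 2.58505
Sc = 2.58505 * 0.127792
Sc = 0.3303 m


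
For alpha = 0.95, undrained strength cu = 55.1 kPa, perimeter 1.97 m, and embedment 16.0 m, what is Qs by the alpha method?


Using Qs = alpha * cu * perimeter * L
Qs = 0.95 * 55.1 * 1.97 * 16.0
Qs = 1649.91 kN


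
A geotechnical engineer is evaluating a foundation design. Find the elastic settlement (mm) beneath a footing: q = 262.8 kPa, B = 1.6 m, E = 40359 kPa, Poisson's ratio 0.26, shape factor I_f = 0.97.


Using Se = q * B * (1 - nu^2) * I_f / E
1 - nu^2 = 1 - 0.26^2 = 0.9324
Se = 262.8 * 1.6 * 0.9324 * 0.97 / 40359
Se = 0.009423 m
Convert to mm: Se = 0.009423 * 1000 = 9.423 mm


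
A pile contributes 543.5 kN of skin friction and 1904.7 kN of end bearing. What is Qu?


Using Qu = Qf + Qb
Qu = 543.5 + 1904.7
Qu = 2448.2 kN


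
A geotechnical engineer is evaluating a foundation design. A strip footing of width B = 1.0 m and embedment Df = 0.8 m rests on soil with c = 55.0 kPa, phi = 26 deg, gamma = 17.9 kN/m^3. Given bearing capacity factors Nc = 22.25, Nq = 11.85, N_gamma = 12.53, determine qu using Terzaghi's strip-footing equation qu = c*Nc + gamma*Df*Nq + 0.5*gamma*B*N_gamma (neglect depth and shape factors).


Result: 1505.59 kPa

Derivation:
Compute qu = c*Nc + gamma*Df*Nq + 0.5*gamma*B*N_gamma
Term 1: 55.0 * 22.25 = 1223.75
Term 2: 17.9 * 0.8 * 11.85 = 169.692
Term 3: 0.5 * 17.9 * 1.0 * 12.53 = 112.1435
qu = 1223.75 + 169.692 + 112.1435
qu = 1505.59 kPa


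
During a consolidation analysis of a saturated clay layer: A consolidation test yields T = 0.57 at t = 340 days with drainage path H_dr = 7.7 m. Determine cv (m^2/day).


Using cv = T * H_dr^2 / t
H_dr^2 = 7.7^2 = 59.29
cv = 0.57 * 59.29 / 340
cv = 0.0994 m^2/day


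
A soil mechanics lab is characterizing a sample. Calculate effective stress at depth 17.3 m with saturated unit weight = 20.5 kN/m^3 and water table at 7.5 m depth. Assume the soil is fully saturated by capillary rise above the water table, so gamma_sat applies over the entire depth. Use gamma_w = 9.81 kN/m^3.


Total stress = gamma_sat * depth
sigma = 20.5 * 17.3 = 354.65 kPa
Pore water pressure u = gamma_w * (depth - d_wt)
u = 9.81 * (17.3 - 7.5) = 96.138 kPa
Effective stress = sigma - u
sigma' = 354.65 - 96.138 = 258.51 kPa


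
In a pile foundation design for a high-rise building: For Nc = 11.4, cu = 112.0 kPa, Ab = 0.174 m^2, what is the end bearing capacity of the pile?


Using Qb = Nc * cu * Ab
Qb = 11.4 * 112.0 * 0.174
Qb = 222.16 kN


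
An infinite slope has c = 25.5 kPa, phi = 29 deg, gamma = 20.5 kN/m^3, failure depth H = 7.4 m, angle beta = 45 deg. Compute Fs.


Using Fs = c / (gamma*H*sin(beta)*cos(beta)) + tan(phi)/tan(beta)
Cohesion contribution = 25.5 / (20.5*7.4*sin(45)*cos(45))
Cohesion contribution = 0.33619
Friction contribution = tan(29)/tan(45) = 0.554309
Fs = 0.33619 + 0.554309
Fs = 0.89


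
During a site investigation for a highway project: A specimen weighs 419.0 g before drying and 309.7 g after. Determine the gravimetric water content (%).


Using w = (m_wet - m_dry) / m_dry * 100
m_wet - m_dry = 419.0 - 309.7 = 109.3 g
w = 109.3 / 309.7 * 100
w = 35.29 %


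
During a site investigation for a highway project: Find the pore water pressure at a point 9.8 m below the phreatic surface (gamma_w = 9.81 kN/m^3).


Using u = gamma_w * h_w
u = 9.81 * 9.8
u = 96.14 kPa


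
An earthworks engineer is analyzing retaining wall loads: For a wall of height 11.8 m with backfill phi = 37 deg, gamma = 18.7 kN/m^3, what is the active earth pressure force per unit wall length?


Compute active earth pressure coefficient:
Ka = tan^2(45 - phi/2) = tan^2(26.5) = 0.248584
Compute active force:
Pa = 0.5 * Ka * gamma * H^2
Pa = 0.5 * 0.248584 * 18.7 * 11.8^2
Pa = 323.63 kN/m


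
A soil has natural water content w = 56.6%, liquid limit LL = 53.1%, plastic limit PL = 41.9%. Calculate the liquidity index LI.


First compute the plasticity index:
PI = LL - PL = 53.1 - 41.9 = 11.2
Then compute the liquidity index:
LI = (w - PL) / PI
LI = (56.6 - 41.9) / 11.2
LI = 1.313


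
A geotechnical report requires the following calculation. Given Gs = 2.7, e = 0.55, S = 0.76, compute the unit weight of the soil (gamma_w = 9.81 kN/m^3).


Using gamma = gamma_w * (Gs + S*e) / (1 + e)
Numerator: Gs + S*e = 2.7 + 0.76*0.55 = 3.118
Denominator: 1 + e = 1 + 0.55 = 1.55
gamma = 9.81 * 3.118 / 1.55
gamma = 19.734 kN/m^3


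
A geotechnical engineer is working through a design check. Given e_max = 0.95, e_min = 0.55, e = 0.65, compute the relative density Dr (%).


Using Dr = (e_max - e) / (e_max - e_min) * 100
e_max - e = 0.95 - 0.65 = 0.3
e_max - e_min = 0.95 - 0.55 = 0.4
Dr = 0.3 / 0.4 * 100
Dr = 75.0 %


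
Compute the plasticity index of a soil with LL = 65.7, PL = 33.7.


Result: 32.0

Derivation:
Using PI = LL - PL
PI = 65.7 - 33.7
PI = 32.0


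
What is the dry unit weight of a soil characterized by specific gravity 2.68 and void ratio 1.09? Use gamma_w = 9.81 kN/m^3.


Using gamma_d = Gs * gamma_w / (1 + e)
gamma_d = 2.68 * 9.81 / (1 + 1.09)
gamma_d = 2.68 * 9.81 / 2.09
gamma_d = 12.579 kN/m^3


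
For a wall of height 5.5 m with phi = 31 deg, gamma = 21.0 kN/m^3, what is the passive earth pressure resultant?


Compute passive earth pressure coefficient:
Kp = tan^2(45 + phi/2) = tan^2(60.5) = 3.124035
Compute passive force:
Pp = 0.5 * Kp * gamma * H^2
Pp = 0.5 * 3.124035 * 21.0 * 5.5^2
Pp = 992.27 kN/m


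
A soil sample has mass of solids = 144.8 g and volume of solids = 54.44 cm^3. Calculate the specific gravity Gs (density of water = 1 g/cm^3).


Using Gs = m_s / (V_s * rho_w)
Since rho_w = 1 g/cm^3:
Gs = 144.8 / 54.44
Gs = 2.66


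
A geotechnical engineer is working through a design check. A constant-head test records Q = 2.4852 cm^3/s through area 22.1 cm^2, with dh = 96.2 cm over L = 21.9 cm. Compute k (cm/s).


Compute hydraulic gradient:
i = dh / L = 96.2 / 21.9 = 4.39269
Then apply Darcy's law:
k = Q / (A * i)
k = 2.4852 / (22.1 * 4.39269)
k = 2.4852 / 97.0785
k = 0.0256 cm/s


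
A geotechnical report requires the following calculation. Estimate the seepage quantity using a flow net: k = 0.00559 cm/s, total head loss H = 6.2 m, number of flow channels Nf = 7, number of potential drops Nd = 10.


Convert k to m/s for unit consistency with H:
k = 0.00559 cm/s = 0.00559 / 100 m/s = 5.59e-05 m/s
Using q = k * H * Nf / Nd
Nf / Nd = 7 / 10 = 0.7
q = 5.59e-05 * 6.2 * 0.7
q = 0.0002426 m^3/s per m


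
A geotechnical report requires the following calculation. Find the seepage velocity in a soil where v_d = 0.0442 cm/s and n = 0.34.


Using v_s = v_d / n
v_s = 0.0442 / 0.34
v_s = 0.13 cm/s


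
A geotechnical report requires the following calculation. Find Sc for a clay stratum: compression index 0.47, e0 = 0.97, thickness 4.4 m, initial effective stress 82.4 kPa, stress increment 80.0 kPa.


Result: 0.3093 m

Derivation:
Using Sc = Cc * H / (1 + e0) * log10((sigma0 + delta_sigma) / sigma0)
Stress ratio = (82.4 + 80.0) / 82.4 = 1.97087
log10(1.97087) = 0.294659
Cc * H / (1 + e0) = 0.47 * 4.4 / (1 + 0.97) = 1.04975
Sc = 1.04975 * 0.294659
Sc = 0.3093 m


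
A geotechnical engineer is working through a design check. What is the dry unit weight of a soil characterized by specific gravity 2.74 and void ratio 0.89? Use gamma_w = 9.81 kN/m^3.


Using gamma_d = Gs * gamma_w / (1 + e)
gamma_d = 2.74 * 9.81 / (1 + 0.89)
gamma_d = 2.74 * 9.81 / 1.89
gamma_d = 14.222 kN/m^3


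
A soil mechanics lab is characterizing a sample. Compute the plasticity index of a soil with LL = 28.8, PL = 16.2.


Result: 12.6

Derivation:
Using PI = LL - PL
PI = 28.8 - 16.2
PI = 12.6


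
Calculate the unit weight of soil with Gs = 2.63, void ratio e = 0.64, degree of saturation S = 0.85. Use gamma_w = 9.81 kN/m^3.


Result: 18.986 kN/m^3

Derivation:
Using gamma = gamma_w * (Gs + S*e) / (1 + e)
Numerator: Gs + S*e = 2.63 + 0.85*0.64 = 3.174
Denominator: 1 + e = 1 + 0.64 = 1.64
gamma = 9.81 * 3.174 / 1.64
gamma = 18.986 kN/m^3


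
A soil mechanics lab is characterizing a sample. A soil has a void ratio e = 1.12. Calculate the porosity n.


Using the relation n = e / (1 + e)
n = 1.12 / (1 + 1.12)
n = 1.12 / 2.12
n = 0.5283


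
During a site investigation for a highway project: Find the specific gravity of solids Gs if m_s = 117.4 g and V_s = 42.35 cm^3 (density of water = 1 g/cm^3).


Using Gs = m_s / (V_s * rho_w)
Since rho_w = 1 g/cm^3:
Gs = 117.4 / 42.35
Gs = 2.772


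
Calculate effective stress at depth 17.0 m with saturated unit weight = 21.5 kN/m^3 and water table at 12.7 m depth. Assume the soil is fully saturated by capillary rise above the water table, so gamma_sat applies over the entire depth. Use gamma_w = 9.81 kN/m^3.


Total stress = gamma_sat * depth
sigma = 21.5 * 17.0 = 365.5 kPa
Pore water pressure u = gamma_w * (depth - d_wt)
u = 9.81 * (17.0 - 12.7) = 42.183 kPa
Effective stress = sigma - u
sigma' = 365.5 - 42.183 = 323.32 kPa


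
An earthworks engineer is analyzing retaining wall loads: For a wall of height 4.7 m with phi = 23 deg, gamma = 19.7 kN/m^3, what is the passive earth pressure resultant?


Compute passive earth pressure coefficient:
Kp = tan^2(45 + phi/2) = tan^2(56.5) = 2.282623
Compute passive force:
Pp = 0.5 * Kp * gamma * H^2
Pp = 0.5 * 2.282623 * 19.7 * 4.7^2
Pp = 496.67 kN/m


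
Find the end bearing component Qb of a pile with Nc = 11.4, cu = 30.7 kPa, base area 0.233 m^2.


Result: 81.55 kN

Derivation:
Using Qb = Nc * cu * Ab
Qb = 11.4 * 30.7 * 0.233
Qb = 81.55 kN


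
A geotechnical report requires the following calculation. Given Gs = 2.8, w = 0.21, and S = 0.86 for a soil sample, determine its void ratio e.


Result: 0.6837

Derivation:
Using the relation e = Gs * w / S
e = 2.8 * 0.21 / 0.86
e = 0.6837


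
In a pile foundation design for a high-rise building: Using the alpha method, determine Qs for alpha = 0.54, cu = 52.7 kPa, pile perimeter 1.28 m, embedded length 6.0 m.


Using Qs = alpha * cu * perimeter * L
Qs = 0.54 * 52.7 * 1.28 * 6.0
Qs = 218.56 kN


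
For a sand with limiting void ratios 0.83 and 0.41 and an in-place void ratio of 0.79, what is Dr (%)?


Result: 9.52 %

Derivation:
Using Dr = (e_max - e) / (e_max - e_min) * 100
e_max - e = 0.83 - 0.79 = 0.04
e_max - e_min = 0.83 - 0.41 = 0.42
Dr = 0.04 / 0.42 * 100
Dr = 9.52 %


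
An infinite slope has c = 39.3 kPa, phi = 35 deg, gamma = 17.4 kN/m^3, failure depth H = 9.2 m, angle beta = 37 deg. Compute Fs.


Using Fs = c / (gamma*H*sin(beta)*cos(beta)) + tan(phi)/tan(beta)
Cohesion contribution = 39.3 / (17.4*9.2*sin(37)*cos(37))
Cohesion contribution = 0.510792
Friction contribution = tan(35)/tan(37) = 0.929207
Fs = 0.510792 + 0.929207
Fs = 1.44


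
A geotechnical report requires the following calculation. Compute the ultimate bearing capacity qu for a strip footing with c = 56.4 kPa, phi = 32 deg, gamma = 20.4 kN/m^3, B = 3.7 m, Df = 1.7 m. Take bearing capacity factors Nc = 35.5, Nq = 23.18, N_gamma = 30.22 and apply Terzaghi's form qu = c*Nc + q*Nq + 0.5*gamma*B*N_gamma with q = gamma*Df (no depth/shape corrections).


Result: 3946.59 kPa

Derivation:
Compute qu = c*Nc + gamma*Df*Nq + 0.5*gamma*B*N_gamma
Term 1: 56.4 * 35.5 = 2002.2
Term 2: 20.4 * 1.7 * 23.18 = 803.8824
Term 3: 0.5 * 20.4 * 3.7 * 30.22 = 1140.5028
qu = 2002.2 + 803.8824 + 1140.5028
qu = 3946.59 kPa


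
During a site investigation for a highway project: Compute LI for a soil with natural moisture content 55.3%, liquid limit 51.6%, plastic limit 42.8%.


Result: 1.42

Derivation:
First compute the plasticity index:
PI = LL - PL = 51.6 - 42.8 = 8.8
Then compute the liquidity index:
LI = (w - PL) / PI
LI = (55.3 - 42.8) / 8.8
LI = 1.42


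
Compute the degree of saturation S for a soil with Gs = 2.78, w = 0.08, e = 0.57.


Using S = Gs * w / e
S = 2.78 * 0.08 / 0.57
S = 0.3902


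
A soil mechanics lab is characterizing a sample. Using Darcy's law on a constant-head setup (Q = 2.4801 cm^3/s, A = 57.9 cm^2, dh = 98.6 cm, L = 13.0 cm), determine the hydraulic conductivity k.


Compute hydraulic gradient:
i = dh / L = 98.6 / 13.0 = 7.58462
Then apply Darcy's law:
k = Q / (A * i)
k = 2.4801 / (57.9 * 7.58462)
k = 2.4801 / 439.149
k = 0.005648 cm/s


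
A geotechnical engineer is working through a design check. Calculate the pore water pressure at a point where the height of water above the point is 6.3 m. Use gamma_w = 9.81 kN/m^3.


Using u = gamma_w * h_w
u = 9.81 * 6.3
u = 61.8 kPa


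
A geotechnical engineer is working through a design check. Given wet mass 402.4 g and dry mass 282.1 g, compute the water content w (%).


Result: 42.64 %

Derivation:
Using w = (m_wet - m_dry) / m_dry * 100
m_wet - m_dry = 402.4 - 282.1 = 120.3 g
w = 120.3 / 282.1 * 100
w = 42.64 %


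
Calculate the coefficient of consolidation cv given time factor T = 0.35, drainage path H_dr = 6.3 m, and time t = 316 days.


Using cv = T * H_dr^2 / t
H_dr^2 = 6.3^2 = 39.69
cv = 0.35 * 39.69 / 316
cv = 0.04396 m^2/day


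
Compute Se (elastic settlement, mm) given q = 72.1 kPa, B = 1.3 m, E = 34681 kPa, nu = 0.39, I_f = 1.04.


Using Se = q * B * (1 - nu^2) * I_f / E
1 - nu^2 = 1 - 0.39^2 = 0.8479
Se = 72.1 * 1.3 * 0.8479 * 1.04 / 34681
Se = 0.002383 m
Convert to mm: Se = 0.002383 * 1000 = 2.383 mm


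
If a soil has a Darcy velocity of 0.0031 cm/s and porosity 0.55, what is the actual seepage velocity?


Result: 0.00564 cm/s

Derivation:
Using v_s = v_d / n
v_s = 0.0031 / 0.55
v_s = 0.00564 cm/s


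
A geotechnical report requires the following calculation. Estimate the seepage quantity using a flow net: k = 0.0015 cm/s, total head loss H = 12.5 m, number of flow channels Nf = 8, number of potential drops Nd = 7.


Result: 0.0002143 m^3/s per m

Derivation:
Convert k to m/s for unit consistency with H:
k = 0.0015 cm/s = 0.0015 / 100 m/s = 1.5e-05 m/s
Using q = k * H * Nf / Nd
Nf / Nd = 8 / 7 = 1.1429
q = 1.5e-05 * 12.5 * 1.1429
q = 0.0002143 m^3/s per m


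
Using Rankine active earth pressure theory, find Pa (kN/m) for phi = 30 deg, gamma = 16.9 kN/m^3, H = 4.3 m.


Result: 52.08 kN/m

Derivation:
Compute active earth pressure coefficient:
Ka = tan^2(45 - phi/2) = tan^2(30.0) = 0.333333
Compute active force:
Pa = 0.5 * Ka * gamma * H^2
Pa = 0.5 * 0.333333 * 16.9 * 4.3^2
Pa = 52.08 kN/m


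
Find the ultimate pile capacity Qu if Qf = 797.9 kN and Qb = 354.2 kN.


Result: 1152.1 kN

Derivation:
Using Qu = Qf + Qb
Qu = 797.9 + 354.2
Qu = 1152.1 kN


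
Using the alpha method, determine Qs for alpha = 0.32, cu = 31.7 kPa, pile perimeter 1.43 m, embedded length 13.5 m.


Result: 195.83 kN

Derivation:
Using Qs = alpha * cu * perimeter * L
Qs = 0.32 * 31.7 * 1.43 * 13.5
Qs = 195.83 kN


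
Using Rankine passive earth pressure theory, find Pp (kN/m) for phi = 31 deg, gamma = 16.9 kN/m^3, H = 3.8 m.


Result: 381.19 kN/m

Derivation:
Compute passive earth pressure coefficient:
Kp = tan^2(45 + phi/2) = tan^2(60.5) = 3.124035
Compute passive force:
Pp = 0.5 * Kp * gamma * H^2
Pp = 0.5 * 3.124035 * 16.9 * 3.8^2
Pp = 381.19 kN/m


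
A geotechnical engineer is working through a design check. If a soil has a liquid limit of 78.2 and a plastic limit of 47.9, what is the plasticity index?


Using PI = LL - PL
PI = 78.2 - 47.9
PI = 30.3


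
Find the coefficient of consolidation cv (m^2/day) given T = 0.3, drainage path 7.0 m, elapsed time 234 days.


Using cv = T * H_dr^2 / t
H_dr^2 = 7.0^2 = 49.0
cv = 0.3 * 49.0 / 234
cv = 0.06282 m^2/day


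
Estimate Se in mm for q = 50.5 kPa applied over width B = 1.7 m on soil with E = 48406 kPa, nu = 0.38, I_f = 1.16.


Using Se = q * B * (1 - nu^2) * I_f / E
1 - nu^2 = 1 - 0.38^2 = 0.8556
Se = 50.5 * 1.7 * 0.8556 * 1.16 / 48406
Se = 0.001760 m
Convert to mm: Se = 0.001760 * 1000 = 1.76 mm


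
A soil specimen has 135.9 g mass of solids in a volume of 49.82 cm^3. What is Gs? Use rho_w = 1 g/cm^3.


Using Gs = m_s / (V_s * rho_w)
Since rho_w = 1 g/cm^3:
Gs = 135.9 / 49.82
Gs = 2.728


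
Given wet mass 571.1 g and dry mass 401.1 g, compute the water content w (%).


Using w = (m_wet - m_dry) / m_dry * 100
m_wet - m_dry = 571.1 - 401.1 = 170.0 g
w = 170.0 / 401.1 * 100
w = 42.38 %


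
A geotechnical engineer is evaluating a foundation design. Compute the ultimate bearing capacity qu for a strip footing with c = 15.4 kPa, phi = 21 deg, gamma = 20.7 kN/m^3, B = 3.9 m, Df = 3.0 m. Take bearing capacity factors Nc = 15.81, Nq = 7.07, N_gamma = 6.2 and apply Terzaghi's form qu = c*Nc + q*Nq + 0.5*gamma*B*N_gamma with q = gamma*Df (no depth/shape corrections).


Result: 932.78 kPa

Derivation:
Compute qu = c*Nc + gamma*Df*Nq + 0.5*gamma*B*N_gamma
Term 1: 15.4 * 15.81 = 243.474
Term 2: 20.7 * 3.0 * 7.07 = 439.047
Term 3: 0.5 * 20.7 * 3.9 * 6.2 = 250.263
qu = 243.474 + 439.047 + 250.263
qu = 932.78 kPa


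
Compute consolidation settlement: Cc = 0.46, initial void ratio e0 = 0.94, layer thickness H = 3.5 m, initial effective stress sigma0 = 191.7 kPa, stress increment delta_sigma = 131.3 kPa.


Result: 0.188 m

Derivation:
Using Sc = Cc * H / (1 + e0) * log10((sigma0 + delta_sigma) / sigma0)
Stress ratio = (191.7 + 131.3) / 191.7 = 1.68492
log10(1.68492) = 0.22658
Cc * H / (1 + e0) = 0.46 * 3.5 / (1 + 0.94) = 0.829897
Sc = 0.829897 * 0.22658
Sc = 0.188 m


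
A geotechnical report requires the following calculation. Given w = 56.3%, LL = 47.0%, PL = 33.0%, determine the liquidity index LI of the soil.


Result: 1.664

Derivation:
First compute the plasticity index:
PI = LL - PL = 47.0 - 33.0 = 14.0
Then compute the liquidity index:
LI = (w - PL) / PI
LI = (56.3 - 33.0) / 14.0
LI = 1.664


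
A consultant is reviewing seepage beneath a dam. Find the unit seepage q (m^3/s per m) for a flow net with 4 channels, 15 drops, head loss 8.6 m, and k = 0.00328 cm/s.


Convert k to m/s for unit consistency with H:
k = 0.00328 cm/s = 0.00328 / 100 m/s = 3.28e-05 m/s
Using q = k * H * Nf / Nd
Nf / Nd = 4 / 15 = 0.2667
q = 3.28e-05 * 8.6 * 0.2667
q = 7.522e-05 m^3/s per m


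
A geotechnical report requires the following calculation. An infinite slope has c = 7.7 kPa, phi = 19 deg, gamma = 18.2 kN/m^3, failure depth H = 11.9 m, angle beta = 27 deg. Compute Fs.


Using Fs = c / (gamma*H*sin(beta)*cos(beta)) + tan(phi)/tan(beta)
Cohesion contribution = 7.7 / (18.2*11.9*sin(27)*cos(27))
Cohesion contribution = 0.0878911
Friction contribution = tan(19)/tan(27) = 0.675781
Fs = 0.0878911 + 0.675781
Fs = 0.764


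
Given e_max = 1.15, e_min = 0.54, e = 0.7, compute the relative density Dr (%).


Using Dr = (e_max - e) / (e_max - e_min) * 100
e_max - e = 1.15 - 0.7 = 0.45
e_max - e_min = 1.15 - 0.54 = 0.61
Dr = 0.45 / 0.61 * 100
Dr = 73.77 %


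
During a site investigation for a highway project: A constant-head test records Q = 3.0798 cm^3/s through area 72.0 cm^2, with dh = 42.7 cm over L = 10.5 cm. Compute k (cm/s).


Compute hydraulic gradient:
i = dh / L = 42.7 / 10.5 = 4.06667
Then apply Darcy's law:
k = Q / (A * i)
k = 3.0798 / (72.0 * 4.06667)
k = 3.0798 / 292.8
k = 0.010518 cm/s


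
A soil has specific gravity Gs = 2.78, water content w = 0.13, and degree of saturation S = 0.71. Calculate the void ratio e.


Using the relation e = Gs * w / S
e = 2.78 * 0.13 / 0.71
e = 0.509


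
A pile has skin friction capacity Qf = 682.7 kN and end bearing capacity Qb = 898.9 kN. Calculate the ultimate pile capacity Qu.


Using Qu = Qf + Qb
Qu = 682.7 + 898.9
Qu = 1581.6 kN


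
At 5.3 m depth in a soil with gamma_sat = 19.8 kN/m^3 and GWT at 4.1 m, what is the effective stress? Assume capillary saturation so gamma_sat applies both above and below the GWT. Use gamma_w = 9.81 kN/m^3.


Total stress = gamma_sat * depth
sigma = 19.8 * 5.3 = 104.94 kPa
Pore water pressure u = gamma_w * (depth - d_wt)
u = 9.81 * (5.3 - 4.1) = 11.772 kPa
Effective stress = sigma - u
sigma' = 104.94 - 11.772 = 93.17 kPa


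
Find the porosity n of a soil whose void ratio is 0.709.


Using the relation n = e / (1 + e)
n = 0.709 / (1 + 0.709)
n = 0.709 / 1.709
n = 0.4149


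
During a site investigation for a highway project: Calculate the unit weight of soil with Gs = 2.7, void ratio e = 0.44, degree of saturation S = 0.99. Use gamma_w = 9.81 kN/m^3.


Using gamma = gamma_w * (Gs + S*e) / (1 + e)
Numerator: Gs + S*e = 2.7 + 0.99*0.44 = 3.1356
Denominator: 1 + e = 1 + 0.44 = 1.44
gamma = 9.81 * 3.1356 / 1.44
gamma = 21.361 kN/m^3


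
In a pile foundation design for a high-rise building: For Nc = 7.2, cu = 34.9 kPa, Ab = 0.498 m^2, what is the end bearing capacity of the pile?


Using Qb = Nc * cu * Ab
Qb = 7.2 * 34.9 * 0.498
Qb = 125.14 kN


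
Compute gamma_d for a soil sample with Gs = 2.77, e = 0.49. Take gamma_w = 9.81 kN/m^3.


Result: 18.237 kN/m^3

Derivation:
Using gamma_d = Gs * gamma_w / (1 + e)
gamma_d = 2.77 * 9.81 / (1 + 0.49)
gamma_d = 2.77 * 9.81 / 1.49
gamma_d = 18.237 kN/m^3


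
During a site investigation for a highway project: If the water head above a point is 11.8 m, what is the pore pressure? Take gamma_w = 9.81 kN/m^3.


Using u = gamma_w * h_w
u = 9.81 * 11.8
u = 115.76 kPa


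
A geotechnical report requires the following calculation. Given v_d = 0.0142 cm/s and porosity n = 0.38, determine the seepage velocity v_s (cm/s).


Result: 0.03737 cm/s

Derivation:
Using v_s = v_d / n
v_s = 0.0142 / 0.38
v_s = 0.03737 cm/s


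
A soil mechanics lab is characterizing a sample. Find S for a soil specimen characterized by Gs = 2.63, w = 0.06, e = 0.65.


Result: 0.2428

Derivation:
Using S = Gs * w / e
S = 2.63 * 0.06 / 0.65
S = 0.2428


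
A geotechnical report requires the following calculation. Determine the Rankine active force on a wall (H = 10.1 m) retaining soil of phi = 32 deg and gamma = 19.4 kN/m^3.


Compute active earth pressure coefficient:
Ka = tan^2(45 - phi/2) = tan^2(29.0) = 0.307259
Compute active force:
Pa = 0.5 * Ka * gamma * H^2
Pa = 0.5 * 0.307259 * 19.4 * 10.1^2
Pa = 304.03 kN/m


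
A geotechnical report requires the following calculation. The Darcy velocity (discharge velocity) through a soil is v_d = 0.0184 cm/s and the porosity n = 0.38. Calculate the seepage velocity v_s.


Result: 0.04842 cm/s

Derivation:
Using v_s = v_d / n
v_s = 0.0184 / 0.38
v_s = 0.04842 cm/s


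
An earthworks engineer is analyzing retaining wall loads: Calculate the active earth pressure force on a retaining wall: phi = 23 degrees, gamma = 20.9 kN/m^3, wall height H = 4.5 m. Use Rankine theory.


Result: 92.71 kN/m

Derivation:
Compute active earth pressure coefficient:
Ka = tan^2(45 - phi/2) = tan^2(33.5) = 0.438092
Compute active force:
Pa = 0.5 * Ka * gamma * H^2
Pa = 0.5 * 0.438092 * 20.9 * 4.5^2
Pa = 92.71 kN/m


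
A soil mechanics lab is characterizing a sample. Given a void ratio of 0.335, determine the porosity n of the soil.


Using the relation n = e / (1 + e)
n = 0.335 / (1 + 0.335)
n = 0.335 / 1.335
n = 0.2509


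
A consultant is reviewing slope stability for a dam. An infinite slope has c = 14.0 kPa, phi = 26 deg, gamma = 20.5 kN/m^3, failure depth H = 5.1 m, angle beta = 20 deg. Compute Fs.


Using Fs = c / (gamma*H*sin(beta)*cos(beta)) + tan(phi)/tan(beta)
Cohesion contribution = 14.0 / (20.5*5.1*sin(20)*cos(20))
Cohesion contribution = 0.416645
Friction contribution = tan(26)/tan(20) = 1.34003
Fs = 0.416645 + 1.34003
Fs = 1.757


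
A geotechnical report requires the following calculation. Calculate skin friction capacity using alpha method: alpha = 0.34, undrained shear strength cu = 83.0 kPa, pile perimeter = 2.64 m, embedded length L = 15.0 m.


Result: 1117.51 kN

Derivation:
Using Qs = alpha * cu * perimeter * L
Qs = 0.34 * 83.0 * 2.64 * 15.0
Qs = 1117.51 kN


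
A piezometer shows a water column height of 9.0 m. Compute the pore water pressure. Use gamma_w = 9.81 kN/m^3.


Using u = gamma_w * h_w
u = 9.81 * 9.0
u = 88.29 kPa


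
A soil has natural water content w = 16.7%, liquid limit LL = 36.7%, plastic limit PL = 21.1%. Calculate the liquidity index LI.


First compute the plasticity index:
PI = LL - PL = 36.7 - 21.1 = 15.6
Then compute the liquidity index:
LI = (w - PL) / PI
LI = (16.7 - 21.1) / 15.6
LI = -0.282


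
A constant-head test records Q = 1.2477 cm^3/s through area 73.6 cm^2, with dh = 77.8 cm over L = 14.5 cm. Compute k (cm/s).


Result: 0.00316 cm/s

Derivation:
Compute hydraulic gradient:
i = dh / L = 77.8 / 14.5 = 5.36552
Then apply Darcy's law:
k = Q / (A * i)
k = 1.2477 / (73.6 * 5.36552)
k = 1.2477 / 394.902
k = 0.00316 cm/s


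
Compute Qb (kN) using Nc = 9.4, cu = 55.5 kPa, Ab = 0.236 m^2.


Using Qb = Nc * cu * Ab
Qb = 9.4 * 55.5 * 0.236
Qb = 123.12 kN


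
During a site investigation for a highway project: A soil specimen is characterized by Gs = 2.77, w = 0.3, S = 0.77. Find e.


Using the relation e = Gs * w / S
e = 2.77 * 0.3 / 0.77
e = 1.0792


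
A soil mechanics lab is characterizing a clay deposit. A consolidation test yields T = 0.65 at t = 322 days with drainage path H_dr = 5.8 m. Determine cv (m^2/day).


Using cv = T * H_dr^2 / t
H_dr^2 = 5.8^2 = 33.64
cv = 0.65 * 33.64 / 322
cv = 0.06791 m^2/day


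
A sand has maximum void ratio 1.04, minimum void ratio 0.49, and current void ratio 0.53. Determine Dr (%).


Result: 92.73 %

Derivation:
Using Dr = (e_max - e) / (e_max - e_min) * 100
e_max - e = 1.04 - 0.53 = 0.51
e_max - e_min = 1.04 - 0.49 = 0.55
Dr = 0.51 / 0.55 * 100
Dr = 92.73 %


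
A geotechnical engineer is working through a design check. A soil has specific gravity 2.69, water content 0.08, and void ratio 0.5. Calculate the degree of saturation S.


Using S = Gs * w / e
S = 2.69 * 0.08 / 0.5
S = 0.4304


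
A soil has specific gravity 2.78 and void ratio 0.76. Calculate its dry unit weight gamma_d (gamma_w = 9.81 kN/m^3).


Using gamma_d = Gs * gamma_w / (1 + e)
gamma_d = 2.78 * 9.81 / (1 + 0.76)
gamma_d = 2.78 * 9.81 / 1.76
gamma_d = 15.495 kN/m^3


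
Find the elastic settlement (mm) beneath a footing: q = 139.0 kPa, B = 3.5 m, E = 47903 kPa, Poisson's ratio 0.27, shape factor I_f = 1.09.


Result: 10.263 mm

Derivation:
Using Se = q * B * (1 - nu^2) * I_f / E
1 - nu^2 = 1 - 0.27^2 = 0.9271
Se = 139.0 * 3.5 * 0.9271 * 1.09 / 47903
Se = 0.010263 m
Convert to mm: Se = 0.010263 * 1000 = 10.263 mm


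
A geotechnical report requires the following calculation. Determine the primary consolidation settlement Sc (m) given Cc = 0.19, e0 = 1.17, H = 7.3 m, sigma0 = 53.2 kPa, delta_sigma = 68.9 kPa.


Using Sc = Cc * H / (1 + e0) * log10((sigma0 + delta_sigma) / sigma0)
Stress ratio = (53.2 + 68.9) / 53.2 = 2.29511
log10(2.29511) = 0.360804
Cc * H / (1 + e0) = 0.19 * 7.3 / (1 + 1.17) = 0.639171
Sc = 0.639171 * 0.360804
Sc = 0.2306 m


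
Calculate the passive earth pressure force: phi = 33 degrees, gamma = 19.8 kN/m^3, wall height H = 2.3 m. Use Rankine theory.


Result: 177.65 kN/m

Derivation:
Compute passive earth pressure coefficient:
Kp = tan^2(45 + phi/2) = tan^2(61.5) = 3.39212
Compute passive force:
Pp = 0.5 * Kp * gamma * H^2
Pp = 0.5 * 3.39212 * 19.8 * 2.3^2
Pp = 177.65 kN/m


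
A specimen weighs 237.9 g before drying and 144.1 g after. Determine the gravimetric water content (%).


Using w = (m_wet - m_dry) / m_dry * 100
m_wet - m_dry = 237.9 - 144.1 = 93.8 g
w = 93.8 / 144.1 * 100
w = 65.09 %


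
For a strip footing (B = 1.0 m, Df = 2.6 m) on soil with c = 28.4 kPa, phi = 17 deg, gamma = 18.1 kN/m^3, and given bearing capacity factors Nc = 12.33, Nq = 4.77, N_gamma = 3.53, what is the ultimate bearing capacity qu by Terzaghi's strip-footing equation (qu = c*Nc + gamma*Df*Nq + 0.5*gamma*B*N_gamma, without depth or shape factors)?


Compute qu = c*Nc + gamma*Df*Nq + 0.5*gamma*B*N_gamma
Term 1: 28.4 * 12.33 = 350.172
Term 2: 18.1 * 2.6 * 4.77 = 224.4762
Term 3: 0.5 * 18.1 * 1.0 * 3.53 = 31.9465
qu = 350.172 + 224.4762 + 31.9465
qu = 606.59 kPa


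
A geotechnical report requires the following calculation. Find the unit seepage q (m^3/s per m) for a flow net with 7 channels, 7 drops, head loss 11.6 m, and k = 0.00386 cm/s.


Convert k to m/s for unit consistency with H:
k = 0.00386 cm/s = 0.00386 / 100 m/s = 3.86e-05 m/s
Using q = k * H * Nf / Nd
Nf / Nd = 7 / 7 = 1.0
q = 3.86e-05 * 11.6 * 1.0
q = 0.0004478 m^3/s per m


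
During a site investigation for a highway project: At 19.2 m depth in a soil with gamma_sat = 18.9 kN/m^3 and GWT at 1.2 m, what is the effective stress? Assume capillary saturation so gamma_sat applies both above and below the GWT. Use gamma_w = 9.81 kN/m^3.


Total stress = gamma_sat * depth
sigma = 18.9 * 19.2 = 362.88 kPa
Pore water pressure u = gamma_w * (depth - d_wt)
u = 9.81 * (19.2 - 1.2) = 176.58 kPa
Effective stress = sigma - u
sigma' = 362.88 - 176.58 = 186.3 kPa


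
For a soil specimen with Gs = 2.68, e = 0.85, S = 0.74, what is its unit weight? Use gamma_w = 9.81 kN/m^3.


Using gamma = gamma_w * (Gs + S*e) / (1 + e)
Numerator: Gs + S*e = 2.68 + 0.74*0.85 = 3.309
Denominator: 1 + e = 1 + 0.85 = 1.85
gamma = 9.81 * 3.309 / 1.85
gamma = 17.547 kN/m^3


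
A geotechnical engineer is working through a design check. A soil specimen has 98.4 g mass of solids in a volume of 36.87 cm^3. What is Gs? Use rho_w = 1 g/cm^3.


Using Gs = m_s / (V_s * rho_w)
Since rho_w = 1 g/cm^3:
Gs = 98.4 / 36.87
Gs = 2.669


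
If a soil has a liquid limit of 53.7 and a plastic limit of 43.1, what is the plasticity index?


Result: 10.6

Derivation:
Using PI = LL - PL
PI = 53.7 - 43.1
PI = 10.6


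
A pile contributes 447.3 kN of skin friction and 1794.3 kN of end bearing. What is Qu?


Using Qu = Qf + Qb
Qu = 447.3 + 1794.3
Qu = 2241.6 kN


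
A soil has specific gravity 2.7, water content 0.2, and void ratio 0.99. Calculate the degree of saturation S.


Result: 0.5455

Derivation:
Using S = Gs * w / e
S = 2.7 * 0.2 / 0.99
S = 0.5455


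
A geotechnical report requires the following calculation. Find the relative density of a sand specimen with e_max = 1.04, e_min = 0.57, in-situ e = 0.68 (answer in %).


Result: 76.6 %

Derivation:
Using Dr = (e_max - e) / (e_max - e_min) * 100
e_max - e = 1.04 - 0.68 = 0.36
e_max - e_min = 1.04 - 0.57 = 0.47
Dr = 0.36 / 0.47 * 100
Dr = 76.6 %


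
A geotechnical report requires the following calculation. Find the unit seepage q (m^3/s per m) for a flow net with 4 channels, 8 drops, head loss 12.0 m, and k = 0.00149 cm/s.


Result: 8.94e-05 m^3/s per m

Derivation:
Convert k to m/s for unit consistency with H:
k = 0.00149 cm/s = 0.00149 / 100 m/s = 1.49e-05 m/s
Using q = k * H * Nf / Nd
Nf / Nd = 4 / 8 = 0.5
q = 1.49e-05 * 12.0 * 0.5
q = 8.94e-05 m^3/s per m


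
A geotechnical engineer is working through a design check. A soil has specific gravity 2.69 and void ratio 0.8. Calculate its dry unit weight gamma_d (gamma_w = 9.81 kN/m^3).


Using gamma_d = Gs * gamma_w / (1 + e)
gamma_d = 2.69 * 9.81 / (1 + 0.8)
gamma_d = 2.69 * 9.81 / 1.8
gamma_d = 14.66 kN/m^3


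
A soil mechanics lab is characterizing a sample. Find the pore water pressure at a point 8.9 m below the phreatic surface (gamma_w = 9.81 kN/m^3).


Using u = gamma_w * h_w
u = 9.81 * 8.9
u = 87.31 kPa


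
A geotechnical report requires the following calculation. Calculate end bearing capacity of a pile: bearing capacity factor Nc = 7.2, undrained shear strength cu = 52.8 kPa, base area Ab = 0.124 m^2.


Result: 47.14 kN

Derivation:
Using Qb = Nc * cu * Ab
Qb = 7.2 * 52.8 * 0.124
Qb = 47.14 kN


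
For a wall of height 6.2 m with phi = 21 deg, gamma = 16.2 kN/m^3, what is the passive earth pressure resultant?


Result: 659.17 kN/m

Derivation:
Compute passive earth pressure coefficient:
Kp = tan^2(45 + phi/2) = tan^2(55.5) = 2.117051
Compute passive force:
Pp = 0.5 * Kp * gamma * H^2
Pp = 0.5 * 2.117051 * 16.2 * 6.2^2
Pp = 659.17 kN/m


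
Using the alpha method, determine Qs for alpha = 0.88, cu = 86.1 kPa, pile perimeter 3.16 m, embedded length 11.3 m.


Using Qs = alpha * cu * perimeter * L
Qs = 0.88 * 86.1 * 3.16 * 11.3
Qs = 2705.52 kN


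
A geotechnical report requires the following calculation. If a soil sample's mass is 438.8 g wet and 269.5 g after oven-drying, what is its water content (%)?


Result: 62.82 %

Derivation:
Using w = (m_wet - m_dry) / m_dry * 100
m_wet - m_dry = 438.8 - 269.5 = 169.3 g
w = 169.3 / 269.5 * 100
w = 62.82 %


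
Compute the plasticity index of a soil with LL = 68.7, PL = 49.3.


Using PI = LL - PL
PI = 68.7 - 49.3
PI = 19.4


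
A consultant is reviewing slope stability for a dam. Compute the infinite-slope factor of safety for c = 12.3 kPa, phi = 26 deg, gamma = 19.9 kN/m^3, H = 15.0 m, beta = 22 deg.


Using Fs = c / (gamma*H*sin(beta)*cos(beta)) + tan(phi)/tan(beta)
Cohesion contribution = 12.3 / (19.9*15.0*sin(22)*cos(22))
Cohesion contribution = 0.118637
Friction contribution = tan(26)/tan(22) = 1.20718
Fs = 0.118637 + 1.20718
Fs = 1.326


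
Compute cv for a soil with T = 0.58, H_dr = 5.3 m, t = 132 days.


Using cv = T * H_dr^2 / t
H_dr^2 = 5.3^2 = 28.09
cv = 0.58 * 28.09 / 132
cv = 0.12343 m^2/day


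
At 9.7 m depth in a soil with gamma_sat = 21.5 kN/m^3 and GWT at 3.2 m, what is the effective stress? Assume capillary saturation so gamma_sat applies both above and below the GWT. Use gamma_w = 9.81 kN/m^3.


Total stress = gamma_sat * depth
sigma = 21.5 * 9.7 = 208.55 kPa
Pore water pressure u = gamma_w * (depth - d_wt)
u = 9.81 * (9.7 - 3.2) = 63.765 kPa
Effective stress = sigma - u
sigma' = 208.55 - 63.765 = 144.79 kPa


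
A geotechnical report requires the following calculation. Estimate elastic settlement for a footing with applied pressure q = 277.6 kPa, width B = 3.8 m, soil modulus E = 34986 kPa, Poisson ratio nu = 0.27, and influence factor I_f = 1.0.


Result: 27.953 mm

Derivation:
Using Se = q * B * (1 - nu^2) * I_f / E
1 - nu^2 = 1 - 0.27^2 = 0.9271
Se = 277.6 * 3.8 * 0.9271 * 1.0 / 34986
Se = 0.027953 m
Convert to mm: Se = 0.027953 * 1000 = 27.953 mm


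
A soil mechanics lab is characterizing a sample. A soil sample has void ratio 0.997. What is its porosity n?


Result: 0.4992

Derivation:
Using the relation n = e / (1 + e)
n = 0.997 / (1 + 0.997)
n = 0.997 / 1.997
n = 0.4992


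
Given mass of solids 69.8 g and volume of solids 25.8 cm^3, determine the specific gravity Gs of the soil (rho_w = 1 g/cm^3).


Result: 2.705

Derivation:
Using Gs = m_s / (V_s * rho_w)
Since rho_w = 1 g/cm^3:
Gs = 69.8 / 25.8
Gs = 2.705


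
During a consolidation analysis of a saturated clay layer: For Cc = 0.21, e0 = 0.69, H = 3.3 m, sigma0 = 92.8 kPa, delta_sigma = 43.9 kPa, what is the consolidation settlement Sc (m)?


Result: 0.069 m

Derivation:
Using Sc = Cc * H / (1 + e0) * log10((sigma0 + delta_sigma) / sigma0)
Stress ratio = (92.8 + 43.9) / 92.8 = 1.47306
log10(1.47306) = 0.168221
Cc * H / (1 + e0) = 0.21 * 3.3 / (1 + 0.69) = 0.410059
Sc = 0.410059 * 0.168221
Sc = 0.069 m


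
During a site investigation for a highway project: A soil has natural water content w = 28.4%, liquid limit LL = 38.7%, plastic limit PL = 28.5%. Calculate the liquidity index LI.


First compute the plasticity index:
PI = LL - PL = 38.7 - 28.5 = 10.2
Then compute the liquidity index:
LI = (w - PL) / PI
LI = (28.4 - 28.5) / 10.2
LI = -0.01


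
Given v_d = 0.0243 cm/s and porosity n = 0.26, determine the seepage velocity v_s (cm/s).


Result: 0.09346 cm/s

Derivation:
Using v_s = v_d / n
v_s = 0.0243 / 0.26
v_s = 0.09346 cm/s


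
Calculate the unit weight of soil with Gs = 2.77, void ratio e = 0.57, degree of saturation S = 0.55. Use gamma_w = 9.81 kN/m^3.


Result: 19.267 kN/m^3

Derivation:
Using gamma = gamma_w * (Gs + S*e) / (1 + e)
Numerator: Gs + S*e = 2.77 + 0.55*0.57 = 3.0835
Denominator: 1 + e = 1 + 0.57 = 1.57
gamma = 9.81 * 3.0835 / 1.57
gamma = 19.267 kN/m^3


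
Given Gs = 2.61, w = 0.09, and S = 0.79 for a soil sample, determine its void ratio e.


Using the relation e = Gs * w / S
e = 2.61 * 0.09 / 0.79
e = 0.2973


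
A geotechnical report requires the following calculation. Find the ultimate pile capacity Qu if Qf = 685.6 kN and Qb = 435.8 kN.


Result: 1121.4 kN

Derivation:
Using Qu = Qf + Qb
Qu = 685.6 + 435.8
Qu = 1121.4 kN


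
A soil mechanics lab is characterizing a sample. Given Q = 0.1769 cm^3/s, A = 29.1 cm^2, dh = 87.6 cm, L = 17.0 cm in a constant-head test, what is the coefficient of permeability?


Compute hydraulic gradient:
i = dh / L = 87.6 / 17.0 = 5.15294
Then apply Darcy's law:
k = Q / (A * i)
k = 0.1769 / (29.1 * 5.15294)
k = 0.1769 / 149.951
k = 0.00118 cm/s


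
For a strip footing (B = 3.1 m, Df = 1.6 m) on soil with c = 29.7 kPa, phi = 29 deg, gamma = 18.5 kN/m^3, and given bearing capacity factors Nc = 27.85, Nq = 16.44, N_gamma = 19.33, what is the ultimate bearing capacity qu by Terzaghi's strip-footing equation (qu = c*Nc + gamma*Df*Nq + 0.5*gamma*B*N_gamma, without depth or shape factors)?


Result: 1868.06 kPa

Derivation:
Compute qu = c*Nc + gamma*Df*Nq + 0.5*gamma*B*N_gamma
Term 1: 29.7 * 27.85 = 827.145
Term 2: 18.5 * 1.6 * 16.44 = 486.624
Term 3: 0.5 * 18.5 * 3.1 * 19.33 = 554.28775
qu = 827.145 + 486.624 + 554.28775
qu = 1868.06 kPa


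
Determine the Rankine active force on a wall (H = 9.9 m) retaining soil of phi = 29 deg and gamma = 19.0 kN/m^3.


Result: 323.07 kN/m

Derivation:
Compute active earth pressure coefficient:
Ka = tan^2(45 - phi/2) = tan^2(30.5) = 0.346974
Compute active force:
Pa = 0.5 * Ka * gamma * H^2
Pa = 0.5 * 0.346974 * 19.0 * 9.9^2
Pa = 323.07 kN/m


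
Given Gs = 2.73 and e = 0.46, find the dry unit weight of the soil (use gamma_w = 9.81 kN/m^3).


Using gamma_d = Gs * gamma_w / (1 + e)
gamma_d = 2.73 * 9.81 / (1 + 0.46)
gamma_d = 2.73 * 9.81 / 1.46
gamma_d = 18.343 kN/m^3
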